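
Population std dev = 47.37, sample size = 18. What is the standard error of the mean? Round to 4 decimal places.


SE = sigma / sqrt(n)
sqrt(18) ≈ 4.242641
SE = 47.37 / 4.242641 ≈ 11.165216

11.1652


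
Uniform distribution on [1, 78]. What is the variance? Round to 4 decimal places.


Var = (b-a)^2 / 12
(b-a)^2 = (78 - 1)^2 = 5929
Var = 5929/12 ≈ 494.083333

494.0833


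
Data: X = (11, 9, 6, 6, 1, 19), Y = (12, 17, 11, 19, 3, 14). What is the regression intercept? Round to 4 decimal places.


a = ybar - b*xbar, where b = sum((xi-xbar)(yi-ybar)) / sum((xi-xbar)^2)
n = 6, xbar = 52/6 = 26/3 ≈ 8.666667, ybar = 76/6 = 38/3 ≈ 12.666667
Sxy = sum((xi-xbar)(yi-ybar)) = 226/3 ≈ 75.333333
Sxx = sum((xi-xbar)^2) = 556/3 ≈ 185.333333
b = Sxy / Sxx = 113/278 ≈ 0.406475
a = 12.666667 - 0.406475 * 8.666667 = 1271/139 ≈ 9.143885

9.1439


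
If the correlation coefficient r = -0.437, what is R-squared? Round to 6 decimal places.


R^2 = r^2 = (-0.437)^2 = 0.190969

0.190969


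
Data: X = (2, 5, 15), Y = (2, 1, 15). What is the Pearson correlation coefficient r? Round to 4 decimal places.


r = sum((xi-xbar)(yi-ybar)) / sqrt(sum((xi-xbar)^2) * sum((yi-ybar)^2))
n = 3, xbar = 22/3 ≈ 7.333333, ybar = 18/3 = 6
Sxy = sum((xi-xbar)(yi-ybar)) = 102
Sxx = sum((xi-xbar)^2) = 278/3 ≈ 92.666667
Syy = sum((yi-ybar)^2) = 122
sqrt(Sxx*Syy) ≈ 106.326541
r = Sxy / sqrt(Sxx*Syy) = 102 / 106.326541 ≈ 0.959309

0.9593


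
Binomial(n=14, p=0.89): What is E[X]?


E[X] = n*p = 14 * 0.89 = 12.46

12.46


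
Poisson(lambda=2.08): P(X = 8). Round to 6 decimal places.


P = e^(-lam) * lam^k / k!
e^(-2.08) ≈ 0.1249302
lam^k = 2.08^8 ≈ 350.353677
k! = 8! = 40320
P = 0.1249302 * 350.353677 / 40320 ≈ 0.001086

0.001086


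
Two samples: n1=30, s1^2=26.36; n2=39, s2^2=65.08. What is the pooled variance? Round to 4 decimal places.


sp^2 = ((n1-1)*s1^2 + (n2-1)*s2^2)/(n1+n2-2)
(n1-1)*s1^2 = 29 * 26.36 = 764.44
(n2-1)*s2^2 = 38 * 65.08 = 2473.04
numerator = 764.44 + 2473.04 = 3237.48
n1+n2-2 = 67
sp^2 = 3237.48 / 67 = 80937/1675 ≈ 48.320597

48.3206


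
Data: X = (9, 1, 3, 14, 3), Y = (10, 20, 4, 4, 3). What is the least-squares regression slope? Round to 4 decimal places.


b = sum((xi-xbar)(yi-ybar)) / sum((xi-xbar)^2)
n = 5, xbar = 30/5 = 6, ybar = 41/5 = 8.2
Sxy = sum((xi-xbar)(yi-ybar)) = -59
Sxx = sum((xi-xbar)^2) = 116
b = Sxy / Sxx = -59/116 ≈ -0.508621

-0.5086


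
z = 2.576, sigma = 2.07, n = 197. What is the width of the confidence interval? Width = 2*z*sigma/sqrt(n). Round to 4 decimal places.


width = 2*z*sigma/sqrt(n)
2*z*sigma = 2 * 2.576 * 2.07 = 10.66464
sqrt(197) ≈ 14.035669
width = 10.66464 / 14.035669 ≈ 0.759824

0.7598


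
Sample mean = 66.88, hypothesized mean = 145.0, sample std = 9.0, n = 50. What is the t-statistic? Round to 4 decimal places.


t = (xbar - mu0) / (s/sqrt(n))
xbar - mu0 = 66.88 - 145.0 = -78.12
sqrt(50) ≈ 7.07106781
s/sqrt(n) = 9.0 / 7.07106781 ≈ 1.27279221
t = -78.12 / 1.27279221 ≈ -61.376869

-61.3769


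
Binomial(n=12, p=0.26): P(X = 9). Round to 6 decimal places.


P = C(n,k) * p^k * (1-p)^(n-k)
C(12,9) = 220
p^k = 0.26^9 ≈ 0.000005429504
(1-p)^(n-k) = 0.74^3 = 0.405224
P = 220 * 0.000005429504 * 0.405224 ≈ 0.000484

0.000484


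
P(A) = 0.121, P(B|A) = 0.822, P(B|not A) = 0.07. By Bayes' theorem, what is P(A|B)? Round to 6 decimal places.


P(A|B) = P(B|A)*P(A) / P(B), P(B) = P(B|A)*P(A) + P(B|not A)*P(not A)
P(B|A)*P(A) = 0.822 * 0.121 = 0.099462
P(B|not A)*P(not A) = 0.07 * 0.879 = 0.06153
P(B) = 0.099462 + 0.06153 = 0.160992
P(A|B) = 0.099462 / 0.160992 ≈ 0.61780710

0.617807


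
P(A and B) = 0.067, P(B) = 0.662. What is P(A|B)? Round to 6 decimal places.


P(A|B) = P(A and B) / P(B) = 0.067 / 0.662 = 67/662 ≈ 0.10120846

0.101208


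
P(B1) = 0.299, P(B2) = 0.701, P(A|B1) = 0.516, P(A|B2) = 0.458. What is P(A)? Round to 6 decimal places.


P(A) = P(A|B1)*P(B1) + P(A|B2)*P(B2)
P(A|B1)*P(B1) = 0.516 * 0.299 = 0.154284
P(A|B2)*P(B2) = 0.458 * 0.701 = 0.321058
P(A) = 0.154284 + 0.321058 = 0.475342

0.475342


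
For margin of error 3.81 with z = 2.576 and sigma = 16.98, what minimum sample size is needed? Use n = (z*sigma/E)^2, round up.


z*sigma/E = 2.576 * 16.98 / 3.81 ≈ 11.480441
(z*sigma/E)^2 ≈ 131.800524
round up: n = 132

132


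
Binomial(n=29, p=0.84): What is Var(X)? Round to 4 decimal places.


Var = n*p*(1-p) = 29 * 0.84 * 0.16 = 3.8976

3.8976


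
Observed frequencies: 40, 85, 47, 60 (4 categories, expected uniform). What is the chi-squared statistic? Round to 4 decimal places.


chi2 = sum((O-E)^2/E), E = total/4
total = 232, E = 232/4 = 58
(40 - 58)^2 / 58 = 324 / 58 = 162/29 ≈ 5.586207
(85 - 58)^2 / 58 = 729 / 58 = 729/58 ≈ 12.568966
(47 - 58)^2 / 58 = 121 / 58 = 121/58 ≈ 2.086207
(60 - 58)^2 / 58 = 4 / 58 = 2/29 ≈ 0.068966
chi2 = 589/29 ≈ 20.310345

20.3103


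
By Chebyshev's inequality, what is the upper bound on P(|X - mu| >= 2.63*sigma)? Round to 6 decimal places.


P <= 1/k^2
k^2 = 2.63^2 = 6.9169
1/k^2 = 1 / 6.9169 ≈ 0.14457344

0.144573


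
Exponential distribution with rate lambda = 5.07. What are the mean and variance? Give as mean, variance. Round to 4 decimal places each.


mean = 1/lam, var = 1/lam^2
mean = 1 / 5.07 = 100/507 ≈ 0.197239
lam^2 = 5.07^2 = 25.7049
var = 1 / 25.7049 ≈ 0.038903

0.1972, 0.0389


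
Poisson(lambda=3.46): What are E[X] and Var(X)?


E[X] = Var(X) = lambda = 3.46

3.46, 3.46


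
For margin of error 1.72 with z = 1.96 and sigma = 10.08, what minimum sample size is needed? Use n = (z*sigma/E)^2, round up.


z*sigma/E = 1.96 * 10.08 / 1.72 = 12348/1075 ≈ 11.486512
(z*sigma/E)^2 ≈ 131.939949
round up: n = 132

132


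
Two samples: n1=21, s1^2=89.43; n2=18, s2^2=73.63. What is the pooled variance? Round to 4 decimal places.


sp^2 = ((n1-1)*s1^2 + (n2-1)*s2^2)/(n1+n2-2)
(n1-1)*s1^2 = 20 * 89.43 = 1788.6
(n2-1)*s2^2 = 17 * 73.63 = 1251.71
numerator = 1788.6 + 1251.71 = 3040.31
n1+n2-2 = 37
sp^2 = 3040.31 / 37 = 304031/3700 ≈ 82.170541

82.1705


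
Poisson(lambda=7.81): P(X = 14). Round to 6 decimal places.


P = e^(-lam) * lam^k / k!
e^(-7.81) ≈ 0.0004056580
lam^k = 7.81^14 ≈ 3141336599544.704790
k! = 14! = 87178291200
P = 0.0004056580 * 3141336599544.704790 / 87178291200 ≈ 0.014617

0.014617


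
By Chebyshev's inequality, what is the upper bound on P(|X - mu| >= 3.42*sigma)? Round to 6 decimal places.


P <= 1/k^2
k^2 = 3.42^2 = 11.6964
1/k^2 = 1 / 11.6964 ≈ 0.08549639

0.085496


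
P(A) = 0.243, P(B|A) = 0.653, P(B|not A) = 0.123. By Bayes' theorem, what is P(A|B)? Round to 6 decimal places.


P(A|B) = P(B|A)*P(A) / P(B), P(B) = P(B|A)*P(A) + P(B|not A)*P(not A)
P(B|A)*P(A) = 0.653 * 0.243 = 0.158679
P(B|not A)*P(not A) = 0.123 * 0.757 = 0.093111
P(B) = 0.158679 + 0.093111 = 0.25179
P(A|B) = 0.158679 / 0.25179 ≈ 0.63020374

0.630204


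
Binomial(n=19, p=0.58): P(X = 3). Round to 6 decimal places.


P = C(n,k) * p^k * (1-p)^(n-k)
C(19,3) = 969
p^k = 0.58^3 = 0.195112
(1-p)^(n-k) = 0.42^16 ≈ 0.0000009375375
P = 969 * 0.195112 * 0.0000009375375 ≈ 0.000177

0.000177


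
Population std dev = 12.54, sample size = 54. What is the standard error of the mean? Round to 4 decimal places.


SE = sigma / sqrt(n)
sqrt(54) ≈ 7.348469
SE = 12.54 / 7.348469 ≈ 1.706478

1.7065


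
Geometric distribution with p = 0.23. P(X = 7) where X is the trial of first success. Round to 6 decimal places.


P = (1-p)^(k-1) * p
(1-p)^(k-1) = 0.77^6 ≈ 0.2084224
P = 0.2084224 * 0.23 ≈ 0.04793715

0.047937


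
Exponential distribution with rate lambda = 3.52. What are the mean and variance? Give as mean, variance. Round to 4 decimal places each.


mean = 1/lam, var = 1/lam^2
mean = 1 / 3.52 = 25/88 ≈ 0.284091
lam^2 = 3.52^2 = 12.3904
var = 1 / 12.3904 = 625/7744 ≈ 0.080708

0.2841, 0.0807


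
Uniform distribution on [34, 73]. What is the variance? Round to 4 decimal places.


Var = (b-a)^2 / 12
(b-a)^2 = (73 - 34)^2 = 1521
Var = 1521/12 = 126.75

126.7500


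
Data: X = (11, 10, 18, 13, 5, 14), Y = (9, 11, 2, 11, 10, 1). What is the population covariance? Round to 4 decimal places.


Cov = (1/n)*sum((xi-xbar)(yi-ybar))
n = 6, xbar = 71/6 ≈ 11.833333, ybar = 44/6 = 22/3 ≈ 7.333333
sum((xi-xbar)(yi-ybar)) = -206/3 ≈ -68.666667
Cov = -68.666667 / 6 = -103/9 ≈ -11.444444

-11.4444


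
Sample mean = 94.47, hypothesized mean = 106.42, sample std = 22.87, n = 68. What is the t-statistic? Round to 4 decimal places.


t = (xbar - mu0) / (s/sqrt(n))
xbar - mu0 = 94.47 - 106.42 = -11.95
sqrt(68) ≈ 8.24621125
s/sqrt(n) = 22.87 / 8.24621125 ≈ 2.77339487
t = -11.95 / 2.77339487 ≈ -4.308799

-4.3088


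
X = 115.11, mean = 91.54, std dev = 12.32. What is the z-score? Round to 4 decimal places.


z = (X - mu) / sigma
X - mu = 115.11 - 91.54 = 23.57
z = 23.57 / 12.32 = 2357/1232 ≈ 1.913149

1.9131


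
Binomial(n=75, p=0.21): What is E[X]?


E[X] = n*p = 75 * 0.21 = 15.75

15.75


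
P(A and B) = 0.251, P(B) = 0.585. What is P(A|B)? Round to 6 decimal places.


P(A|B) = P(A and B) / P(B) = 0.251 / 0.585 = 251/585 ≈ 0.42905983

0.429060


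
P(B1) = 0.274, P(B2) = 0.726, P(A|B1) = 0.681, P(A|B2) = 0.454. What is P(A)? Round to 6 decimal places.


P(A) = P(A|B1)*P(B1) + P(A|B2)*P(B2)
P(A|B1)*P(B1) = 0.681 * 0.274 = 0.186594
P(A|B2)*P(B2) = 0.454 * 0.726 = 0.329604
P(A) = 0.186594 + 0.329604 = 0.516198

0.516198


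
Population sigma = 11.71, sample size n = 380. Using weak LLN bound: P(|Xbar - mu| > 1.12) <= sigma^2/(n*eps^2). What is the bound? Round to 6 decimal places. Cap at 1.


bound = min(1, sigma^2/(n*eps^2))
sigma^2 = 11.71^2 = 137.1241
n*eps^2 = 380 * 1.12^2 = 380 * 1.2544 = 476.672
sigma^2/(n*eps^2) = 137.1241 / 476.672 ≈ 0.28766972

0.287670


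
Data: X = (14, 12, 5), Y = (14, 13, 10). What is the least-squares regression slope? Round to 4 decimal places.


b = sum((xi-xbar)(yi-ybar)) / sum((xi-xbar)^2)
n = 3, xbar = 31/3 ≈ 10.333333, ybar = 37/3 ≈ 12.333333
Sxy = sum((xi-xbar)(yi-ybar)) = 59/3 ≈ 19.666667
Sxx = sum((xi-xbar)^2) = 134/3 ≈ 44.666667
b = Sxy / Sxx = 59/134 ≈ 0.440299

0.4403


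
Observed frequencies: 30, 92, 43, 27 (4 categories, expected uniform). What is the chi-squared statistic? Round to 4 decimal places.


chi2 = sum((O-E)^2/E), E = total/4
total = 192, E = 192/4 = 48
(30 - 48)^2 / 48 = 324 / 48 = 6.75
(92 - 48)^2 / 48 = 1936 / 48 = 121/3 ≈ 40.333333
(43 - 48)^2 / 48 = 25 / 48 = 25/48 ≈ 0.520833
(27 - 48)^2 / 48 = 441 / 48 = 9.1875
chi2 = 1363/24 ≈ 56.791667

56.7917


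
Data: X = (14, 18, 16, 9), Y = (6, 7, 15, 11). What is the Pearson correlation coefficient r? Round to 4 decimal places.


r = sum((xi-xbar)(yi-ybar)) / sqrt(sum((xi-xbar)^2) * sum((yi-ybar)^2))
n = 4, xbar = 57/4 = 14.25, ybar = 39/4 = 9.75
Sxy = sum((xi-xbar)(yi-ybar)) = -6.75
Sxx = sum((xi-xbar)^2) = 44.75
Syy = sum((yi-ybar)^2) = 50.75
sqrt(Sxx*Syy) ≈ 47.655666
r = Sxy / sqrt(Sxx*Syy) = -6.75 / 47.655666 ≈ -0.141641

-0.1416


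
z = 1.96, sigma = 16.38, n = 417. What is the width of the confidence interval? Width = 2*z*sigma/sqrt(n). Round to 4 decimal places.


width = 2*z*sigma/sqrt(n)
2*z*sigma = 2 * 1.96 * 16.38 = 64.2096
sqrt(417) ≈ 20.420578
width = 64.2096 / 20.420578 ≈ 3.144358

3.1444


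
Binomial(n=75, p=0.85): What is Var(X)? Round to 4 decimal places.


Var = n*p*(1-p) = 75 * 0.85 * 0.15 = 9.5625

9.5625


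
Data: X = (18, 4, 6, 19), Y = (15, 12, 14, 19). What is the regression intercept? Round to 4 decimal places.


a = ybar - b*xbar, where b = sum((xi-xbar)(yi-ybar)) / sum((xi-xbar)^2)
n = 4, xbar = 47/4 = 11.75, ybar = 60/4 = 15
Sxy = sum((xi-xbar)(yi-ybar)) = 58
Sxx = sum((xi-xbar)^2) = 184.75
b = Sxy / Sxx = 232/739 ≈ 0.313938
a = 15 - 0.313938 * 11.75 = 8359/739 ≈ 11.311231

11.3112


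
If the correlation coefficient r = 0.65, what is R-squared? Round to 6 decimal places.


R^2 = r^2 = (0.65)^2 = 0.4225

0.422500


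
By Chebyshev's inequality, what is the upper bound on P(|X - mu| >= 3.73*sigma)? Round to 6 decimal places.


P <= 1/k^2
k^2 = 3.73^2 = 13.9129
1/k^2 = 1 / 13.9129 ≈ 0.07187574

0.071876


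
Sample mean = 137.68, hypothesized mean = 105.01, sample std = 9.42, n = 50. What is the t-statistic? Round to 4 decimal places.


t = (xbar - mu0) / (s/sqrt(n))
xbar - mu0 = 137.68 - 105.01 = 32.67
sqrt(50) ≈ 7.07106781
s/sqrt(n) = 9.42 / 7.07106781 ≈ 1.33218918
t = 32.67 / 1.33218918 ≈ 24.523544

24.5235


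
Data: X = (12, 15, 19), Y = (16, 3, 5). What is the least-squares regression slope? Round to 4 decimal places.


b = sum((xi-xbar)(yi-ybar)) / sum((xi-xbar)^2)
n = 3, xbar = 46/3 ≈ 15.333333, ybar = 24/3 = 8
Sxy = sum((xi-xbar)(yi-ybar)) = -36
Sxx = sum((xi-xbar)^2) = 74/3 ≈ 24.666667
b = Sxy / Sxx = -54/37 ≈ -1.459459

-1.4595


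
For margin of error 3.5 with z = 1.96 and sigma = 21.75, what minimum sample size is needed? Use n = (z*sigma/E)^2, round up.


z*sigma/E = 1.96 * 21.75 / 3.5 = 12.18
(z*sigma/E)^2 = 148.3524
round up: n = 149

149


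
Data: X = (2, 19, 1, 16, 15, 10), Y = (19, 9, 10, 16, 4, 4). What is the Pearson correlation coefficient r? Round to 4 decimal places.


r = sum((xi-xbar)(yi-ybar)) / sqrt(sum((xi-xbar)^2) * sum((yi-ybar)^2))
n = 6, xbar = 63/6 = 10.5, ybar = 62/6 = 31/3 ≈ 10.333333
Sxy = sum((xi-xbar)(yi-ybar)) = -76
Sxx = sum((xi-xbar)^2) = 285.5
Syy = sum((yi-ybar)^2) = 568/3 ≈ 189.333333
sqrt(Sxx*Syy) ≈ 232.496595
r = Sxy / sqrt(Sxx*Syy) = -76 / 232.496595 ≈ -0.326887

-0.3269


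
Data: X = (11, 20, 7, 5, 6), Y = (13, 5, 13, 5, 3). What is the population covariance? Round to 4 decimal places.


Cov = (1/n)*sum((xi-xbar)(yi-ybar))
n = 5, xbar = 49/5 = 9.8, ybar = 39/5 = 7.8
sum((xi-xbar)(yi-ybar)) = -5.2
Cov = -5.2 / 5 = -1.04

-1.0400


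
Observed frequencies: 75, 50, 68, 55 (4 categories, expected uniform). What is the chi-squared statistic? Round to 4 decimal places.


chi2 = sum((O-E)^2/E), E = total/4
total = 248, E = 248/4 = 62
(75 - 62)^2 / 62 = 169 / 62 = 169/62 ≈ 2.725806
(50 - 62)^2 / 62 = 144 / 62 = 72/31 ≈ 2.322581
(68 - 62)^2 / 62 = 36 / 62 = 18/31 ≈ 0.580645
(55 - 62)^2 / 62 = 49 / 62 = 49/62 ≈ 0.790323
chi2 = 199/31 ≈ 6.419355

6.4194


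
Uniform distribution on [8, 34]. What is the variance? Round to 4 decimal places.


Var = (b-a)^2 / 12
(b-a)^2 = (34 - 8)^2 = 676
Var = 676/12 ≈ 56.333333

56.3333


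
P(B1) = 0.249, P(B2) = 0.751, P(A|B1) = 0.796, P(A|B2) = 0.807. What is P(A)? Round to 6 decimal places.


P(A) = P(A|B1)*P(B1) + P(A|B2)*P(B2)
P(A|B1)*P(B1) = 0.796 * 0.249 = 0.198204
P(A|B2)*P(B2) = 0.807 * 0.751 = 0.606057
P(A) = 0.198204 + 0.606057 = 0.804261

0.804261


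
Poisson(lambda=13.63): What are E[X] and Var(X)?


E[X] = Var(X) = lambda = 13.63

13.63, 13.63


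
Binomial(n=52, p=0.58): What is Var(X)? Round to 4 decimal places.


Var = n*p*(1-p) = 52 * 0.58 * 0.42 = 12.6672

12.6672


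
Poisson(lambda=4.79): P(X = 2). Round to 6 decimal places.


P = e^(-lam) * lam^k / k!
e^(-4.79) ≈ 0.008312457
lam^k = 4.79^2 = 22.9441
k! = 2! = 2
P = 0.008312457 * 22.9441 / 2 ≈ 0.095361

0.095361


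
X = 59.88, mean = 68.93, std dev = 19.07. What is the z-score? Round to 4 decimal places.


z = (X - mu) / sigma
X - mu = 59.88 - 68.93 = -9.05
z = -9.05 / 19.07 = -905/1907 ≈ -0.474567

-0.4746


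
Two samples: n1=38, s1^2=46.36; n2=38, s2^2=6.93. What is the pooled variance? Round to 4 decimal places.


sp^2 = ((n1-1)*s1^2 + (n2-1)*s2^2)/(n1+n2-2)
(n1-1)*s1^2 = 37 * 46.36 = 1715.32
(n2-1)*s2^2 = 37 * 6.93 = 256.41
numerator = 1715.32 + 256.41 = 1971.73
n1+n2-2 = 74
sp^2 = 1971.73 / 74 = 26.645

26.6450


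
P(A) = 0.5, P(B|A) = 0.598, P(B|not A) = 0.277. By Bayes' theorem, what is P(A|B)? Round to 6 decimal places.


P(A|B) = P(B|A)*P(A) / P(B), P(B) = P(B|A)*P(A) + P(B|not A)*P(not A)
P(B|A)*P(A) = 0.598 * 0.5 = 0.299
P(B|not A)*P(not A) = 0.277 * 0.5 = 0.1385
P(B) = 0.299 + 0.1385 = 0.4375
P(A|B) = 0.299 / 0.4375 = 598/875 ≈ 0.68342857

0.683429


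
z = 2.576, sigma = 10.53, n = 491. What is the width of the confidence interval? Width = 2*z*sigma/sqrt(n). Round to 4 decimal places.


width = 2*z*sigma/sqrt(n)
2*z*sigma = 2 * 2.576 * 10.53 = 54.25056
sqrt(491) ≈ 22.158520
width = 54.25056 / 22.158520 ≈ 2.448293

2.4483


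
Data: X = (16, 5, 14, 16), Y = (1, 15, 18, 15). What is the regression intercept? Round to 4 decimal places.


a = ybar - b*xbar, where b = sum((xi-xbar)(yi-ybar)) / sum((xi-xbar)^2)
n = 4, xbar = 51/4 = 12.75, ybar = 49/4 = 12.25
Sxy = sum((xi-xbar)(yi-ybar)) = -41.75
Sxx = sum((xi-xbar)^2) = 82.75
b = Sxy / Sxx = -167/331 ≈ -0.504532
a = 12.25 - (-0.504532) * 12.75 = 6184/331 ≈ 18.682779

18.6828


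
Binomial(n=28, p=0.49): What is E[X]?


E[X] = n*p = 28 * 0.49 = 13.72

13.72


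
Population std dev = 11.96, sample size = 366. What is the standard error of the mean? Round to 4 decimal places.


SE = sigma / sqrt(n)
sqrt(366) ≈ 19.131126
SE = 11.96 / 19.131126 ≈ 0.625159

0.6252


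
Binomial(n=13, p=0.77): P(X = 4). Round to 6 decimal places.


P = C(n,k) * p^k * (1-p)^(n-k)
C(13,4) = 715
p^k = 0.77^4 ≈ 0.3515304
(1-p)^(n-k) = 0.23^9 ≈ 0.000001801153
P = 715 * 0.3515304 * 0.000001801153 ≈ 0.000453

0.000453


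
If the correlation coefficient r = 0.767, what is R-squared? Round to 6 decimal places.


R^2 = r^2 = (0.767)^2 = 0.588289

0.588289


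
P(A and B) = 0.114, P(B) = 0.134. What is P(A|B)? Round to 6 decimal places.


P(A|B) = P(A and B) / P(B) = 0.114 / 0.134 = 57/67 ≈ 0.85074627

0.850746


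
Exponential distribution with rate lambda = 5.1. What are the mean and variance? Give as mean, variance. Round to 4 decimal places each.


mean = 1/lam, var = 1/lam^2
mean = 1 / 5.1 = 10/51 ≈ 0.196078
lam^2 = 5.1^2 = 26.01
var = 1 / 26.01 = 100/2601 ≈ 0.038447

0.1961, 0.0384


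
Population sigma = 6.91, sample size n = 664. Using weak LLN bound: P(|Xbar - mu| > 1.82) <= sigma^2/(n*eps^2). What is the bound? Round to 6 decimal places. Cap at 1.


bound = min(1, sigma^2/(n*eps^2))
sigma^2 = 6.91^2 = 47.7481
n*eps^2 = 664 * 1.82^2 = 664 * 3.3124 = 2199.4336
sigma^2/(n*eps^2) = 47.7481 / 2199.4336 ≈ 0.02170927

0.021709


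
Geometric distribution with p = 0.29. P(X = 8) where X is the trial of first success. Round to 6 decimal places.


P = (1-p)^(k-1) * p
(1-p)^(k-1) = 0.71^7 ≈ 0.09095120
P = 0.09095120 * 0.29 ≈ 0.02637585

0.026376


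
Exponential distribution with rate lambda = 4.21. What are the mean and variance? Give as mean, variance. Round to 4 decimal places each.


mean = 1/lam, var = 1/lam^2
mean = 1 / 4.21 = 100/421 ≈ 0.237530
lam^2 = 4.21^2 = 17.7241
var = 1 / 17.7241 ≈ 0.056420

0.2375, 0.0564


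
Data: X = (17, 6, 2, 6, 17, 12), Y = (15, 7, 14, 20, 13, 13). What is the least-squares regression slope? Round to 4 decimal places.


b = sum((xi-xbar)(yi-ybar)) / sum((xi-xbar)^2)
n = 6, xbar = 60/6 = 10, ybar = 82/6 = 41/3 ≈ 13.666667
Sxy = sum((xi-xbar)(yi-ybar)) = 2
Sxx = sum((xi-xbar)^2) = 198
b = Sxy / Sxx = 1/99 ≈ 0.010101

0.0101


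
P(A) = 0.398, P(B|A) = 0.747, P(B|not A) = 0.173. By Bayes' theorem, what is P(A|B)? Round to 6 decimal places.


P(A|B) = P(B|A)*P(A) / P(B), P(B) = P(B|A)*P(A) + P(B|not A)*P(not A)
P(B|A)*P(A) = 0.747 * 0.398 = 0.297306
P(B|not A)*P(not A) = 0.173 * 0.602 = 0.104146
P(B) = 0.297306 + 0.104146 = 0.401452
P(A|B) = 0.297306 / 0.401452 ≈ 0.74057671

0.740577


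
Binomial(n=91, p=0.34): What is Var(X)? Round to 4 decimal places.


Var = n*p*(1-p) = 91 * 0.34 * 0.66 = 20.4204

20.4204


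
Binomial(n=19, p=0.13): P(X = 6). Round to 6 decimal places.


P = C(n,k) * p^k * (1-p)^(n-k)
C(19,6) = 27132
p^k = 0.13^6 = 0.000004826809
(1-p)^(n-k) = 0.87^13 ≈ 0.1635876
P = 27132 * 0.000004826809 * 0.1635876 ≈ 0.021424

0.021424


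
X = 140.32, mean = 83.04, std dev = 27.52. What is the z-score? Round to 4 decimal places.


z = (X - mu) / sigma
X - mu = 140.32 - 83.04 = 57.28
z = 57.28 / 27.52 = 179/86 ≈ 2.081395

2.0814


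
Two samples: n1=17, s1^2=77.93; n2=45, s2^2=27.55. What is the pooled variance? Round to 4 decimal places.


sp^2 = ((n1-1)*s1^2 + (n2-1)*s2^2)/(n1+n2-2)
(n1-1)*s1^2 = 16 * 77.93 = 1246.88
(n2-1)*s2^2 = 44 * 27.55 = 1212.2
numerator = 1246.88 + 1212.2 = 2459.08
n1+n2-2 = 60
sp^2 = 2459.08 / 60 = 61477/1500 ≈ 40.984667

40.9847


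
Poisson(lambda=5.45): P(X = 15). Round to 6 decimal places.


P = e^(-lam) * lam^k / k!
e^(-5.45) ≈ 0.004296305
lam^k = 5.45^15 ≈ 111159743032.456057
k! = 15! = 1307674368000
P = 0.004296305 * 111159743032.456057 / 1307674368000 ≈ 0.000365

0.000365


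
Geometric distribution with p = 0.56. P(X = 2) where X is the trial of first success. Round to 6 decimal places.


P = (1-p)^(k-1) * p
(1-p)^(k-1) = 0.44^1 = 0.44
P = 0.44 * 0.56 = 0.2464

0.246400


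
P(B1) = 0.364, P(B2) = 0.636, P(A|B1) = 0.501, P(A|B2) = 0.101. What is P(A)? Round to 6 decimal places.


P(A) = P(A|B1)*P(B1) + P(A|B2)*P(B2)
P(A|B1)*P(B1) = 0.501 * 0.364 = 0.182364
P(A|B2)*P(B2) = 0.101 * 0.636 = 0.064236
P(A) = 0.182364 + 0.064236 = 0.2466

0.246600


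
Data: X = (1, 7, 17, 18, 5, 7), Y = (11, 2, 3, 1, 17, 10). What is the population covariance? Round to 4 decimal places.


Cov = (1/n)*sum((xi-xbar)(yi-ybar))
n = 6, xbar = 55/6 ≈ 9.166667, ybar = 44/6 = 22/3 ≈ 7.333333
sum((xi-xbar)(yi-ybar)) = -463/3 ≈ -154.333333
Cov = -154.333333 / 6 = -463/18 ≈ -25.722222

-25.7222


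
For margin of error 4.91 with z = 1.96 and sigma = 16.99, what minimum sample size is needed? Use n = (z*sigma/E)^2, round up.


z*sigma/E = 1.96 * 16.99 / 4.91 ≈ 6.782159
(z*sigma/E)^2 ≈ 45.997679
round up: n = 46

46


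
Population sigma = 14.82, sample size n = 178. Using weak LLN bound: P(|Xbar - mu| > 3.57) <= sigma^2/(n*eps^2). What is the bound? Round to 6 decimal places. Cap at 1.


bound = min(1, sigma^2/(n*eps^2))
sigma^2 = 14.82^2 = 219.6324
n*eps^2 = 178 * 3.57^2 = 178 * 12.7449 = 2268.5922
sigma^2/(n*eps^2) = 219.6324 / 2268.5922 ≈ 0.09681440

0.096814


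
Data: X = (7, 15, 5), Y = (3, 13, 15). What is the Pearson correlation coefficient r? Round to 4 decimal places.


r = sum((xi-xbar)(yi-ybar)) / sqrt(sum((xi-xbar)^2) * sum((yi-ybar)^2))
n = 3, xbar = 27/3 = 9, ybar = 31/3 ≈ 10.333333
Sxy = sum((xi-xbar)(yi-ybar)) = 12
Sxx = sum((xi-xbar)^2) = 56
Syy = sum((yi-ybar)^2) = 248/3 ≈ 82.666667
sqrt(Sxx*Syy) ≈ 68.039204
r = Sxy / sqrt(Sxx*Syy) = 12 / 68.039204 ≈ 0.176369

0.1764


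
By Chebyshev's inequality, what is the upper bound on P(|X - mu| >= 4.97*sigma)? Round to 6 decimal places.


P <= 1/k^2
k^2 = 4.97^2 = 24.7009
1/k^2 = 1 / 24.7009 ≈ 0.04048435

0.040484


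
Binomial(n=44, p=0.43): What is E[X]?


E[X] = n*p = 44 * 0.43 = 18.92

18.92


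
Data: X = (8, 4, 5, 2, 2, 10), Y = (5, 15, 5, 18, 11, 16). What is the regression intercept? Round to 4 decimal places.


a = ybar - b*xbar, where b = sum((xi-xbar)(yi-ybar)) / sum((xi-xbar)^2)
n = 6, xbar = 31/6 ≈ 5.166667, ybar = 70/6 = 35/3 ≈ 11.666667
Sxy = sum((xi-xbar)(yi-ybar)) = -56/3 ≈ -18.666667
Sxx = sum((xi-xbar)^2) = 317/6 ≈ 52.833333
b = Sxy / Sxx = -112/317 ≈ -0.353312
a = 11.666667 - (-0.353312) * 5.166667 = 4277/317 ≈ 13.492114

13.4921


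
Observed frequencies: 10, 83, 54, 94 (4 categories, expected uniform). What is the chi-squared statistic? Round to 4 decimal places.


chi2 = sum((O-E)^2/E), E = total/4
total = 241, E = 241/4 = 60.25
(10 - 60.25)^2 / 60.25 = 2525.0625 / 60.25 = 40401/964 ≈ 41.909751
(83 - 60.25)^2 / 60.25 = 517.5625 / 60.25 = 8281/964 ≈ 8.590249
(54 - 60.25)^2 / 60.25 = 39.0625 / 60.25 = 625/964 ≈ 0.648340
(94 - 60.25)^2 / 60.25 = 1139.0625 / 60.25 = 18225/964 ≈ 18.905602
chi2 = 16883/241 ≈ 70.053942

70.0539


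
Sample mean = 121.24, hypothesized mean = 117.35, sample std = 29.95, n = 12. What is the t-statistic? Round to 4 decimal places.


t = (xbar - mu0) / (s/sqrt(n))
xbar - mu0 = 121.24 - 117.35 = 3.89
sqrt(12) ≈ 3.46410162
s/sqrt(n) = 29.95 / 3.46410162 ≈ 8.64582028
t = 3.89 / 8.64582028 ≈ 0.449928

0.4499


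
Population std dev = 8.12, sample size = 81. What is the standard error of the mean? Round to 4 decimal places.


SE = sigma / sqrt(n)
sqrt(81) = 9
SE = 8.12 / 9 = 203/225 ≈ 0.902222

0.9022


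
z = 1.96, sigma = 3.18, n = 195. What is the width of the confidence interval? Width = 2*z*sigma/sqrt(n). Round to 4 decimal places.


width = 2*z*sigma/sqrt(n)
2*z*sigma = 2 * 1.96 * 3.18 = 12.4656
sqrt(195) ≈ 13.964240
width = 12.4656 / 13.964240 ≈ 0.892680

0.8927


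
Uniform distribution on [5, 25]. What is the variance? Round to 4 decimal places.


Var = (b-a)^2 / 12
(b-a)^2 = (25 - 5)^2 = 400
Var = 400/12 ≈ 33.333333

33.3333


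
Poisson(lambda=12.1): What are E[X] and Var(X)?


E[X] = Var(X) = lambda = 12.1

12.1, 12.1


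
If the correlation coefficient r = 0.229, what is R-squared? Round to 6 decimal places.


R^2 = r^2 = (0.229)^2 = 0.052441

0.052441


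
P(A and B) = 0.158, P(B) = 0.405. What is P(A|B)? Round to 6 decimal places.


P(A|B) = P(A and B) / P(B) = 0.158 / 0.405 = 158/405 ≈ 0.39012346

0.390123


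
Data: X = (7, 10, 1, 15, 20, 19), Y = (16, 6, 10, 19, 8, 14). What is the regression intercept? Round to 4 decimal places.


a = ybar - b*xbar, where b = sum((xi-xbar)(yi-ybar)) / sum((xi-xbar)^2)
n = 6, xbar = 72/6 = 12, ybar = 73/6 ≈ 12.166667
Sxy = sum((xi-xbar)(yi-ybar)) = 17
Sxx = sum((xi-xbar)^2) = 272
b = Sxy / Sxx = 0.0625
a = 12.166667 - 0.0625 * 12 = 137/12 ≈ 11.416667

11.4167


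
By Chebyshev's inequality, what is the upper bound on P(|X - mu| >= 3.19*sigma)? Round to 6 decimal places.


P <= 1/k^2
k^2 = 3.19^2 = 10.1761
1/k^2 = 1 / 10.1761 ≈ 0.09826947

0.098269


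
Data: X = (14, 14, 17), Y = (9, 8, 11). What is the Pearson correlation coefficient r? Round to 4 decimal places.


r = sum((xi-xbar)(yi-ybar)) / sqrt(sum((xi-xbar)^2) * sum((yi-ybar)^2))
n = 3, xbar = 45/3 = 15, ybar = 28/3 ≈ 9.333333
Sxy = sum((xi-xbar)(yi-ybar)) = 5
Sxx = sum((xi-xbar)^2) = 6
Syy = sum((yi-ybar)^2) = 14/3 ≈ 4.666667
sqrt(Sxx*Syy) ≈ 5.291503
r = Sxy / sqrt(Sxx*Syy) = 5 / 5.291503 ≈ 0.944911

0.9449


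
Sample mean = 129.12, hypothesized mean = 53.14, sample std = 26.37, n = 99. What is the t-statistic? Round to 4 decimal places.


t = (xbar - mu0) / (s/sqrt(n))
xbar - mu0 = 129.12 - 53.14 = 75.98
sqrt(99) ≈ 9.94987437
s/sqrt(n) = 26.37 / 9.94987437 ≈ 2.65028472
t = 75.98 / 2.65028472 ≈ 28.668618

28.6686


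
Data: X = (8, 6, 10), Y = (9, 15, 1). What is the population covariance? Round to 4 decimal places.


Cov = (1/n)*sum((xi-xbar)(yi-ybar))
n = 3, xbar = 24/3 = 8, ybar = 25/3 ≈ 8.333333
sum((xi-xbar)(yi-ybar)) = -28
Cov = -28 / 3 = -28/3 ≈ -9.333333

-9.3333


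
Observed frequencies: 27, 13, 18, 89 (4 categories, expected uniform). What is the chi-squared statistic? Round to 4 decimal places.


chi2 = sum((O-E)^2/E), E = total/4
total = 147, E = 147/4 = 36.75
(27 - 36.75)^2 / 36.75 = 95.0625 / 36.75 = 507/196 ≈ 2.586735
(13 - 36.75)^2 / 36.75 = 564.0625 / 36.75 = 9025/588 ≈ 15.348639
(18 - 36.75)^2 / 36.75 = 351.5625 / 36.75 = 1875/196 ≈ 9.566327
(89 - 36.75)^2 / 36.75 = 2730.0625 / 36.75 = 43681/588 ≈ 74.287415
chi2 = 14963/147 ≈ 101.789116

101.7891


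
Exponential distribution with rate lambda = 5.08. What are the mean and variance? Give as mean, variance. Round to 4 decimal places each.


mean = 1/lam, var = 1/lam^2
mean = 1 / 5.08 = 25/127 ≈ 0.196850
lam^2 = 5.08^2 = 25.8064
var = 1 / 25.8064 ≈ 0.038750

0.1969, 0.0388


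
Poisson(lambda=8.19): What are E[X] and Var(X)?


E[X] = Var(X) = lambda = 8.19

8.19, 8.19


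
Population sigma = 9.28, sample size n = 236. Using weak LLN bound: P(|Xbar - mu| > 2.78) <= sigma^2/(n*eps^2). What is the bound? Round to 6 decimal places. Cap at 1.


bound = min(1, sigma^2/(n*eps^2))
sigma^2 = 9.28^2 = 86.1184
n*eps^2 = 236 * 2.78^2 = 236 * 7.7284 = 1823.9024
sigma^2/(n*eps^2) = 86.1184 / 1823.9024 ≈ 0.04721656

0.047217


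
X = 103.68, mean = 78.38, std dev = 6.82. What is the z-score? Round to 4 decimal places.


z = (X - mu) / sigma
X - mu = 103.68 - 78.38 = 25.3
z = 25.3 / 6.82 = 115/31 ≈ 3.709677

3.7097


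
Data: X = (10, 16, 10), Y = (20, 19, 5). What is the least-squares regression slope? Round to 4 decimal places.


b = sum((xi-xbar)(yi-ybar)) / sum((xi-xbar)^2)
n = 3, xbar = 36/3 = 12, ybar = 44/3 ≈ 14.666667
Sxy = sum((xi-xbar)(yi-ybar)) = 26
Sxx = sum((xi-xbar)^2) = 24
b = Sxy / Sxx = 13/12 ≈ 1.083333

1.0833


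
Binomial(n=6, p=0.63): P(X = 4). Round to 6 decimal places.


P = C(n,k) * p^k * (1-p)^(n-k)
C(6,4) = 15
p^k = 0.63^4 ≈ 0.1575296
(1-p)^(n-k) = 0.37^2 = 0.1369
P = 15 * 0.1575296 * 0.1369 ≈ 0.323487

0.323487


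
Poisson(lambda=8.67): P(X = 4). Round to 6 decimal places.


P = e^(-lam) * lam^k / k!
e^(-8.67) ≈ 0.0001716591
lam^k = 8.67^4 ≈ 5650.363527
k! = 4! = 24
P = 0.0001716591 * 5650.363527 / 24 ≈ 0.040414

0.040414


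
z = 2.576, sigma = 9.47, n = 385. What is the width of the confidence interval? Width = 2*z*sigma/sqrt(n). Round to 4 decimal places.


width = 2*z*sigma/sqrt(n)
2*z*sigma = 2 * 2.576 * 9.47 = 48.78944
sqrt(385) ≈ 19.621417
width = 48.78944 / 19.621417 ≈ 2.486540

2.4865


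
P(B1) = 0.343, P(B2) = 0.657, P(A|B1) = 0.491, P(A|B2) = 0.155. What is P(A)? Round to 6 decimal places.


P(A) = P(A|B1)*P(B1) + P(A|B2)*P(B2)
P(A|B1)*P(B1) = 0.491 * 0.343 = 0.168413
P(A|B2)*P(B2) = 0.155 * 0.657 = 0.101835
P(A) = 0.168413 + 0.101835 = 0.270248

0.270248


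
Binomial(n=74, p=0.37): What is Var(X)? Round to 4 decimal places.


Var = n*p*(1-p) = 74 * 0.37 * 0.63 = 17.2494

17.2494


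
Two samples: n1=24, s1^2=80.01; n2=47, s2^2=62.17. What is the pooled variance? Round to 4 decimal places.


sp^2 = ((n1-1)*s1^2 + (n2-1)*s2^2)/(n1+n2-2)
(n1-1)*s1^2 = 23 * 80.01 = 1840.23
(n2-1)*s2^2 = 46 * 62.17 = 2859.82
numerator = 1840.23 + 2859.82 = 4700.05
n1+n2-2 = 69
sp^2 = 4700.05 / 69 = 4087/60 ≈ 68.116667

68.1167


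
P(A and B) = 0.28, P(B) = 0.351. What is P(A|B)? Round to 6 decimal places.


P(A|B) = P(A and B) / P(B) = 0.28 / 0.351 = 280/351 ≈ 0.79772080

0.797721


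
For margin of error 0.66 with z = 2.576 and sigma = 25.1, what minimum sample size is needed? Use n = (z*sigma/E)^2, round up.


z*sigma/E = 2.576 * 25.1 / 0.66 = 80822/825 ≈ 97.966061
(z*sigma/E)^2 ≈ 9597.349031
round up: n = 9598

9598


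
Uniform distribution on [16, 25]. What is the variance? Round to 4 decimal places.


Var = (b-a)^2 / 12
(b-a)^2 = (25 - 16)^2 = 81
Var = 81/12 = 6.75

6.7500


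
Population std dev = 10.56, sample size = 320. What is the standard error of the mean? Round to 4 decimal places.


SE = sigma / sqrt(n)
sqrt(320) ≈ 17.888544
SE = 10.56 / 17.888544 ≈ 0.590322

0.5903


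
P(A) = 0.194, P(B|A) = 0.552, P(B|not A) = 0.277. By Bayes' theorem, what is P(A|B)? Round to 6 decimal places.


P(A|B) = P(B|A)*P(A) / P(B), P(B) = P(B|A)*P(A) + P(B|not A)*P(not A)
P(B|A)*P(A) = 0.552 * 0.194 = 0.107088
P(B|not A)*P(not A) = 0.277 * 0.806 = 0.223262
P(B) = 0.107088 + 0.223262 = 0.33035
P(A|B) = 0.107088 / 0.33035 ≈ 0.32416528

0.324165


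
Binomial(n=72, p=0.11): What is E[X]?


E[X] = n*p = 72 * 0.11 = 7.92

7.92


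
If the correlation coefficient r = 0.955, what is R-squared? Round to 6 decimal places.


R^2 = r^2 = (0.955)^2 = 0.912025

0.912025


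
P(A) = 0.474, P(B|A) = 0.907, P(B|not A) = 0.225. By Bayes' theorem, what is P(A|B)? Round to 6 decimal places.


P(A|B) = P(B|A)*P(A) / P(B), P(B) = P(B|A)*P(A) + P(B|not A)*P(not A)
P(B|A)*P(A) = 0.907 * 0.474 = 0.429918
P(B|not A)*P(not A) = 0.225 * 0.526 = 0.11835
P(B) = 0.429918 + 0.11835 = 0.548268
P(A|B) = 0.429918 / 0.548268 ≈ 0.78413841

0.784138


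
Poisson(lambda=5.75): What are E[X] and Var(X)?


E[X] = Var(X) = lambda = 5.75

5.75, 5.75


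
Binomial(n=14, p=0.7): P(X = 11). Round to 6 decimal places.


P = C(n,k) * p^k * (1-p)^(n-k)
C(14,11) = 364
p^k = 0.7^11 ≈ 0.01977327
(1-p)^(n-k) = 0.3^3 = 0.027
P = 364 * 0.01977327 * 0.027 ≈ 0.194332

0.194332


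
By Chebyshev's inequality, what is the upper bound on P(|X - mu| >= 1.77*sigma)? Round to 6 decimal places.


P <= 1/k^2
k^2 = 1.77^2 = 3.1329
1/k^2 = 1 / 3.1329 ≈ 0.31919308

0.319193


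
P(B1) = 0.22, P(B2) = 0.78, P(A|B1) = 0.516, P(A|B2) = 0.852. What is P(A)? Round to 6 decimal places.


P(A) = P(A|B1)*P(B1) + P(A|B2)*P(B2)
P(A|B1)*P(B1) = 0.516 * 0.22 = 0.11352
P(A|B2)*P(B2) = 0.852 * 0.78 = 0.66456
P(A) = 0.11352 + 0.66456 = 0.77808

0.778080


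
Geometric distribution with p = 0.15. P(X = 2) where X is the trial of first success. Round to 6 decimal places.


P = (1-p)^(k-1) * p
(1-p)^(k-1) = 0.85^1 = 0.85
P = 0.85 * 0.15 = 0.1275

0.127500


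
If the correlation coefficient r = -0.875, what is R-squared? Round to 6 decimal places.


R^2 = r^2 = (-0.875)^2 = 0.765625

0.765625


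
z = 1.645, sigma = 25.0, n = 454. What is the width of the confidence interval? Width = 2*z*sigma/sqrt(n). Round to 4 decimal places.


width = 2*z*sigma/sqrt(n)
2*z*sigma = 2 * 1.645 * 25.0 = 82.25
sqrt(454) ≈ 21.307276
width = 82.25 / 21.307276 ≈ 3.860184

3.8602


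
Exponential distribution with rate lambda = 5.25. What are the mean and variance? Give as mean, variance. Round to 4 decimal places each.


mean = 1/lam, var = 1/lam^2
mean = 1 / 5.25 = 4/21 ≈ 0.190476
lam^2 = 5.25^2 = 27.5625
var = 1 / 27.5625 = 16/441 ≈ 0.036281

0.1905, 0.0363


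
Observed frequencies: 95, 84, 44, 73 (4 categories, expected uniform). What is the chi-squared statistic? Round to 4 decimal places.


chi2 = sum((O-E)^2/E), E = total/4
total = 296, E = 296/4 = 74
(95 - 74)^2 / 74 = 441 / 74 = 441/74 ≈ 5.959459
(84 - 74)^2 / 74 = 100 / 74 = 50/37 ≈ 1.351351
(44 - 74)^2 / 74 = 900 / 74 = 450/37 ≈ 12.162162
(73 - 74)^2 / 74 = 1 / 74 = 1/74 ≈ 0.013514
chi2 = 721/37 ≈ 19.486486

19.4865


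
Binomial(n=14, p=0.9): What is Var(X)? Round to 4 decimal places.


Var = n*p*(1-p) = 14 * 0.9 * 0.1 = 1.26

1.2600


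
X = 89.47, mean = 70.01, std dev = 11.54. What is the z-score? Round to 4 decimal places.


z = (X - mu) / sigma
X - mu = 89.47 - 70.01 = 19.46
z = 19.46 / 11.54 = 973/577 ≈ 1.686308

1.6863


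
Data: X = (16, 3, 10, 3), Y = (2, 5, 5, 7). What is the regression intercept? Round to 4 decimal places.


a = ybar - b*xbar, where b = sum((xi-xbar)(yi-ybar)) / sum((xi-xbar)^2)
n = 4, xbar = 32/4 = 8, ybar = 19/4 = 4.75
Sxy = sum((xi-xbar)(yi-ybar)) = -34
Sxx = sum((xi-xbar)^2) = 118
b = Sxy / Sxx = -17/59 ≈ -0.288136
a = 4.75 - (-0.288136) * 8 = 1665/236 ≈ 7.055085

7.0551


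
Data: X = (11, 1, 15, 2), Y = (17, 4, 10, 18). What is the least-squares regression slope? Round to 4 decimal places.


b = sum((xi-xbar)(yi-ybar)) / sum((xi-xbar)^2)
n = 4, xbar = 29/4 = 7.25, ybar = 49/4 = 12.25
Sxy = sum((xi-xbar)(yi-ybar)) = 21.75
Sxx = sum((xi-xbar)^2) = 140.75
b = Sxy / Sxx = 87/563 ≈ 0.154529

0.1545


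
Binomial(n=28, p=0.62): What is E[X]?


E[X] = n*p = 28 * 0.62 = 17.36

17.36


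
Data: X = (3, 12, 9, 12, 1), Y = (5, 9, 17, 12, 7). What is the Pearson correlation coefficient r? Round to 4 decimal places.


r = sum((xi-xbar)(yi-ybar)) / sqrt(sum((xi-xbar)^2) * sum((yi-ybar)^2))
n = 5, xbar = 37/5 = 7.4, ybar = 50/5 = 10
Sxy = sum((xi-xbar)(yi-ybar)) = 57
Sxx = sum((xi-xbar)^2) = 105.2
Syy = sum((yi-ybar)^2) = 88
sqrt(Sxx*Syy) ≈ 96.216423
r = Sxy / sqrt(Sxx*Syy) = 57 / 96.216423 ≈ 0.592414

0.5924


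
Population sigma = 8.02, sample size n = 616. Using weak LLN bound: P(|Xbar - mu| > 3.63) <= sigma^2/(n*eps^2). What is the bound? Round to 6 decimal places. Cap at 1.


bound = min(1, sigma^2/(n*eps^2))
sigma^2 = 8.02^2 = 64.3204
n*eps^2 = 616 * 3.63^2 = 616 * 13.1769 = 8116.9704
sigma^2/(n*eps^2) = 64.3204 / 8116.9704 ≈ 0.00792419

0.007924


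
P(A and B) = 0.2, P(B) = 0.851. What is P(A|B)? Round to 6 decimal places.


P(A|B) = P(A and B) / P(B) = 0.2 / 0.851 = 200/851 ≈ 0.23501763

0.235018


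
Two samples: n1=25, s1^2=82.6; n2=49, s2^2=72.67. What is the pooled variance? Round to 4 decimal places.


sp^2 = ((n1-1)*s1^2 + (n2-1)*s2^2)/(n1+n2-2)
(n1-1)*s1^2 = 24 * 82.6 = 1982.4
(n2-1)*s2^2 = 48 * 72.67 = 3488.16
numerator = 1982.4 + 3488.16 = 5470.56
n1+n2-2 = 72
sp^2 = 5470.56 / 72 = 75.98

75.9800


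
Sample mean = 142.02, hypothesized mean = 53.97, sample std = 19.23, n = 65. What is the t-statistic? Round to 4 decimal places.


t = (xbar - mu0) / (s/sqrt(n))
xbar - mu0 = 142.02 - 53.97 = 88.05
sqrt(65) ≈ 8.06225775
s/sqrt(n) = 19.23 / 8.06225775 ≈ 2.38518795
t = 88.05 / 2.38518795 ≈ 36.915330

36.9153


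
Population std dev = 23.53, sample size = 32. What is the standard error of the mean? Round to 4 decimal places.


SE = sigma / sqrt(n)
sqrt(32) ≈ 5.656854
SE = 23.53 / 5.656854 ≈ 4.159556

4.1596


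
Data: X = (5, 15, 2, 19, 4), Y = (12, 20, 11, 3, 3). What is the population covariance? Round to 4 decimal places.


Cov = (1/n)*sum((xi-xbar)(yi-ybar))
n = 5, xbar = 45/5 = 9, ybar = 49/5 = 9.8
sum((xi-xbar)(yi-ybar)) = 10
Cov = 10 / 5 = 2

2.0000


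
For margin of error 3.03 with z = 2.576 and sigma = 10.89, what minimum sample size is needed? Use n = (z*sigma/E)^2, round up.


z*sigma/E = 2.576 * 10.89 / 3.03 ≈ 9.258297
(z*sigma/E)^2 ≈ 85.716064
round up: n = 86

86


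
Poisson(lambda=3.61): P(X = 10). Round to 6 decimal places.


P = e^(-lam) * lam^k / k!
e^(-3.61) ≈ 0.02705185
lam^k = 3.61^10 ≈ 375899.734575
k! = 10! = 3628800
P = 0.02705185 * 375899.734575 / 3628800 ≈ 0.002802

0.002802


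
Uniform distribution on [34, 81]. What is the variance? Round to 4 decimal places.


Var = (b-a)^2 / 12
(b-a)^2 = (81 - 34)^2 = 2209
Var = 2209/12 ≈ 184.083333

184.0833


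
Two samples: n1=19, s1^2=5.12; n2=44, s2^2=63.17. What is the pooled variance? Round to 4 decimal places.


sp^2 = ((n1-1)*s1^2 + (n2-1)*s2^2)/(n1+n2-2)
(n1-1)*s1^2 = 18 * 5.12 = 92.16
(n2-1)*s2^2 = 43 * 63.17 = 2716.31
numerator = 92.16 + 2716.31 = 2808.47
n1+n2-2 = 61
sp^2 = 2808.47 / 61 = 280847/6100 ≈ 46.040492

46.0405


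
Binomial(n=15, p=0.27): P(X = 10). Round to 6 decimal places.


P = C(n,k) * p^k * (1-p)^(n-k)
C(15,10) = 3003
p^k = 0.27^10 ≈ 0.000002058911
(1-p)^(n-k) = 0.73^5 ≈ 0.2073072
P = 3003 * 0.000002058911 * 0.2073072 ≈ 0.001282

0.001282


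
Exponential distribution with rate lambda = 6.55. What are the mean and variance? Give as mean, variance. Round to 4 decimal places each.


mean = 1/lam, var = 1/lam^2
mean = 1 / 6.55 = 20/131 ≈ 0.152672
lam^2 = 6.55^2 = 42.9025
var = 1 / 42.9025 ≈ 0.023309

0.1527, 0.0233


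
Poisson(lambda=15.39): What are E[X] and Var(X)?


E[X] = Var(X) = lambda = 15.39

15.39, 15.39


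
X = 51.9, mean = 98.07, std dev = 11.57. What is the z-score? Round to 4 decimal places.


z = (X - mu) / sigma
X - mu = 51.9 - 98.07 = -46.17
z = -46.17 / 11.57 = -4617/1157 ≈ -3.990493

-3.9905


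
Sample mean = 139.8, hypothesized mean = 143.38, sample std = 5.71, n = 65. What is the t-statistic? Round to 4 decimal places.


t = (xbar - mu0) / (s/sqrt(n))
xbar - mu0 = 139.8 - 143.38 = -3.58
sqrt(65) ≈ 8.06225775
s/sqrt(n) = 5.71 / 8.06225775 ≈ 0.70823833
t = -3.58 / 0.70823833 ≈ -5.054796

-5.0548


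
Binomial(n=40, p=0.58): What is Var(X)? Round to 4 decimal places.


Var = n*p*(1-p) = 40 * 0.58 * 0.42 = 9.744

9.7440


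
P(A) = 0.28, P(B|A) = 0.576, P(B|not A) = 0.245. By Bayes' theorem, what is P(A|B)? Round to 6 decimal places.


P(A|B) = P(B|A)*P(A) / P(B), P(B) = P(B|A)*P(A) + P(B|not A)*P(not A)
P(B|A)*P(A) = 0.576 * 0.28 = 0.16128
P(B|not A)*P(not A) = 0.245 * 0.72 = 0.1764
P(B) = 0.16128 + 0.1764 = 0.33768
P(A|B) = 0.16128 / 0.33768 = 32/67 ≈ 0.47761194

0.477612
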